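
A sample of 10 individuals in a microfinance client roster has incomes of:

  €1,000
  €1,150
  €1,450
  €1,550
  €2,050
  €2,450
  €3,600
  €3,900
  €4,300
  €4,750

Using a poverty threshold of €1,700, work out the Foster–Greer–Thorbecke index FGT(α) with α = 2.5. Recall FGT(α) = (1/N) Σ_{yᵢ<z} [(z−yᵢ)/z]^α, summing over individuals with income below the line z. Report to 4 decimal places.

0.0179

Below the line: €1,000, €1,150, €1,450, €1,550 (q = 4 of N = 10).
Shortfall ratios: (1700−1000)/1700 = 0.4118; (1700−1150)/1700 = 0.3235; (1700−1450)/1700 = 0.1471; (1700−1550)/1700 = 0.0882.
Raised to α = 2.5: 0.10880; 0.05954; 0.00829; 0.00231.
Sum = 0.178941; FGT(2.5) = 0.178941 / 10 = 0.0179.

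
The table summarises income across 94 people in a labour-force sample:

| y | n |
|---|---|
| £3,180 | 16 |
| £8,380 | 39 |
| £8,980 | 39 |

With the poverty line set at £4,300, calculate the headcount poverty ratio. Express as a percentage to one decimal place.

16 of the 94 people have income below £4,300.
H = 16/94 = 17.0%.

17.0%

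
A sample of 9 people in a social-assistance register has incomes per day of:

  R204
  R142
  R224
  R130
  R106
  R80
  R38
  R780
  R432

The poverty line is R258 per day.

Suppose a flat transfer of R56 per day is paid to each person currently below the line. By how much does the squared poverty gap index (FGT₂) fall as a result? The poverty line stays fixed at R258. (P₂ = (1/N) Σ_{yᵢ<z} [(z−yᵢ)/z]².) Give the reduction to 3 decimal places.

Before: below the line — R38, R80, R106, R130, R142, R204, R224; squared poverty gap index (FGT₂) = 0.22885.
After the R56 transfer: below the line — R94, R136, R162, R186, R198; squared poverty gap index (FGT₂) = 0.09979.
Reduction = 0.22885 − 0.09979 = 0.129.

0.129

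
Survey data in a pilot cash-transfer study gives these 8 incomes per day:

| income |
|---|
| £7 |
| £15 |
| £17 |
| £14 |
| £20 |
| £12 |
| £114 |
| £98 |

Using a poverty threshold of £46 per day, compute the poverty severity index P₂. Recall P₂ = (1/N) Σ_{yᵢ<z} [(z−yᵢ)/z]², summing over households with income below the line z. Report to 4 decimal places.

0.3650

Below z: £7, £12, £14, £15, £17, £20 (q = 6 of N = 8).
Shortfall ratios: (46−7)/46 = 0.8478; (46−12)/46 = 0.7391; (46−14)/46 = 0.6957; (46−15)/46 = 0.6739; (46−17)/46 = 0.6304; (46−20)/46 = 0.5652.
Squared: 0.7188; 0.5463; 0.4839; 0.4542; 0.3974; 0.3195.
Sum = 2.920132; P₂ = 2.920132 / 8 = 0.3650.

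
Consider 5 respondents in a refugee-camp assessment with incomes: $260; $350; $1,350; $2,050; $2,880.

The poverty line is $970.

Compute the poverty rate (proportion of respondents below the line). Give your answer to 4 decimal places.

0.4000

2 of the 5 respondents have income below $970.
H = 2/5 = 0.4000.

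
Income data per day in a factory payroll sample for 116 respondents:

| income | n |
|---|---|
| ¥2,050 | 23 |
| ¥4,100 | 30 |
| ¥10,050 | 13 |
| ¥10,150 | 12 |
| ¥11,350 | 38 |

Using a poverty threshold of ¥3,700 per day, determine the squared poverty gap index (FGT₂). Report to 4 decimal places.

Below the line: 23×¥2,050 (q = 23 of N = 116).
Gap ratios (z−y)/z: (3700−2050)/3700 = 0.4459 (×23).
Squared: 0.1989 (×23).
Sum = 4.573959; P₂ = 4.573959 / 116 = 0.0394.

0.0394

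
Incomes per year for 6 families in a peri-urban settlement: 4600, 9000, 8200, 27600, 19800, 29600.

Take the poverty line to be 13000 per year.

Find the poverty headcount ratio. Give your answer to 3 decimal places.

0.500

3 of the 6 families have income below 13000.
H = 3/6 = 0.500.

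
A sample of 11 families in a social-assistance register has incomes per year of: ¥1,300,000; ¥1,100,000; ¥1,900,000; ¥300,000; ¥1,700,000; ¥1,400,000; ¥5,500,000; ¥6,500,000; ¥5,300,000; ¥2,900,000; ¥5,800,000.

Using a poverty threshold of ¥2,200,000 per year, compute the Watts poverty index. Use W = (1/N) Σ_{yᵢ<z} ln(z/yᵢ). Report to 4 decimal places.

Below z: ¥300,000, ¥1,100,000, ¥1,300,000, ¥1,400,000, ¥1,700,000, ¥1,900,000 (q = 6 of N = 11).
Log shortfalls: ln(2200000/300000) = 1.9924; ln(2200000/1100000) = 0.6931; ln(2200000/1300000) = 0.5261; ln(2200000/1400000) = 0.4520; ln(2200000/1700000) = 0.2578; ln(2200000/1900000) = 0.1466.
W = 4.068088 / 11 = 0.3698.

0.3698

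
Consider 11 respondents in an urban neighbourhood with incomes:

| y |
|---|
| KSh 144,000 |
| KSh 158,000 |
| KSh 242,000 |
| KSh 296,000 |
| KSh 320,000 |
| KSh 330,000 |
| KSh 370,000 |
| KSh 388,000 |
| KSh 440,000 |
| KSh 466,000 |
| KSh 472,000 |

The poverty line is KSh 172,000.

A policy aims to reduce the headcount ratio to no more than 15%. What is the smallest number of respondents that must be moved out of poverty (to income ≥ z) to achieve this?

1

2 of the 11 respondents are poor, so H = 2/11 = 0.182.
A headcount ratio of at most 15% allows at most ⌊0.15 × 11⌋ = 1 poor respondents.
So at least 2 − 1 = 1 must be lifted.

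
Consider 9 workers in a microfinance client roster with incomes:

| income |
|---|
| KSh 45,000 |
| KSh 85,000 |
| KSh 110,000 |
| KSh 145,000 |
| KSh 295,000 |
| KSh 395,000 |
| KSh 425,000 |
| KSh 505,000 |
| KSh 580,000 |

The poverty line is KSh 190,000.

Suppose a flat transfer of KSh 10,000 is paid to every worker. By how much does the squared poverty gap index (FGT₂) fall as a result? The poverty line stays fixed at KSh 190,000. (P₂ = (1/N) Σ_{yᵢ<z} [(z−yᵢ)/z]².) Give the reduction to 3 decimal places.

0.022

Before: below the line — KSh 45,000, KSh 85,000, KSh 110,000, KSh 145,000; squared poverty gap index (FGT₂) = 0.12458.
After the KSh 10,000 transfer: below the line — KSh 55,000, KSh 95,000, KSh 120,000, KSh 155,000; squared poverty gap index (FGT₂) = 0.10272.
Reduction = 0.12458 − 0.10272 = 0.022.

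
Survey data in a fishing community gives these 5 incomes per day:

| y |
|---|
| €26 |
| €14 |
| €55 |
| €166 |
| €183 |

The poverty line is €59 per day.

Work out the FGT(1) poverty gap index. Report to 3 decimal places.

0.278

Below z: €14, €26, €55 (q = 3 of N = 5).
Relative gaps: (59−14)/59 = 0.7627; (59−26)/59 = 0.5593; (59−55)/59 = 0.0678.
Sum of shortfalls = 1.389831; P₁ averages over all N: 1.389831 / 5 = 0.278.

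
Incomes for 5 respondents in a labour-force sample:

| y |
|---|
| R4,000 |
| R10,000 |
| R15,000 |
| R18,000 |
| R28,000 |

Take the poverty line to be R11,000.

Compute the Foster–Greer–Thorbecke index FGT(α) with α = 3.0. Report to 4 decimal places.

0.0517

Below the line: R4,000, R10,000 (q = 2 of N = 5).
Relative gaps: (11000−4000)/11000 = 0.6364; (11000−10000)/11000 = 0.0909.
Raised to α = 3.0: 0.25770; 0.00075.
Sum = 0.258452; FGT(3.0) = 0.258452 / 5 = 0.0517.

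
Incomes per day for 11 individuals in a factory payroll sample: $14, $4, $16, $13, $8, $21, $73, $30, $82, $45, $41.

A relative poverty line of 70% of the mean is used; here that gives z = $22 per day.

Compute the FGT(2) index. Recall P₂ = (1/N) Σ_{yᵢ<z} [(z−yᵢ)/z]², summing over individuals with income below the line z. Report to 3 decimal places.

0.132

Incomes under z: $4, $8, $13, $14, $16, $21 (q = 6 of N = 11).
Gap ratios (z−y)/z: (22−4)/22 = 0.8182; (22−8)/22 = 0.6364; (22−13)/22 = 0.4091; (22−14)/22 = 0.3636; (22−16)/22 = 0.2727; (22−21)/22 = 0.0455.
Squared: 0.6694; 0.4050; 0.1674; 0.1322; 0.0744; 0.0021.
Sum = 1.450413; P₂ = 1.450413 / 11 = 0.132.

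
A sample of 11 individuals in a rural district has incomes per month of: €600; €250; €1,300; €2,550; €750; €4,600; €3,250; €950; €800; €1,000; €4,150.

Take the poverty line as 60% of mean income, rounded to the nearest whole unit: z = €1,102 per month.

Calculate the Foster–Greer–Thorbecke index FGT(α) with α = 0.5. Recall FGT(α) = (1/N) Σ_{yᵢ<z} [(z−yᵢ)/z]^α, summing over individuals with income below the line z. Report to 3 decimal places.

Below the line: €250, €600, €750, €800, €950, €1,000 (q = 6 of N = 11).
Shortfall ratios: (1102−250)/1102 = 0.7731; (1102−600)/1102 = 0.4555; (1102−750)/1102 = 0.3194; (1102−800)/1102 = 0.2740; (1102−950)/1102 = 0.1379; (1102−1000)/1102 = 0.0926.
Raised to α = 0.5: 0.87928; 0.67493; 0.56517; 0.52350; 0.37139; 0.30424.
Sum = 3.318510; FGT(0.5) = 3.318510 / 11 = 0.302.

0.302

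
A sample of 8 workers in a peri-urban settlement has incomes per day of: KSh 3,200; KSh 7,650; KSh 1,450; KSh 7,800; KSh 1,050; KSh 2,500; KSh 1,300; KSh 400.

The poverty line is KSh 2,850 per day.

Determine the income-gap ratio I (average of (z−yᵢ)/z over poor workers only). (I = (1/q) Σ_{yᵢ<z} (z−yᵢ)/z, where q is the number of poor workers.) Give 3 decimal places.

Incomes under z: KSh 400, KSh 1,050, KSh 1,300, KSh 1,450, KSh 2,500 (q = 5 of N = 8).
Shortfall ratios (z−y)/z: 0.8596, 0.6316, 0.5439, 0.4912, 0.1228; sum = 2.649123.
I averages over the q = 5 poor units only: 2.649123 / 5 = 0.530.

0.530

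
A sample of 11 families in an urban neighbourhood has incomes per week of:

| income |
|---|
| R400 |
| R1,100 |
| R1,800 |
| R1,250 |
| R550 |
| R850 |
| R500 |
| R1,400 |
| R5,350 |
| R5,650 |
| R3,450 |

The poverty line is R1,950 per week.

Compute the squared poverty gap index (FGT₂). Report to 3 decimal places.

0.220

Below the line: R400, R500, R550, R850, R1,100, R1,250, R1,400, R1,800 (q = 8 of N = 11).
Shortfall ratios: (1950−400)/1950 = 0.7949; (1950−500)/1950 = 0.7436; (1950−550)/1950 = 0.7179; (1950−850)/1950 = 0.5641; (1950−1100)/1950 = 0.4359; (1950−1250)/1950 = 0.3590; (1950−1400)/1950 = 0.2821; (1950−1800)/1950 = 0.0769.
Squared: 0.6318; 0.5529; 0.5155; 0.3182; 0.1900; 0.1289; 0.0796; 0.0059.
Sum = 2.422748; P₂ = 2.422748 / 11 = 0.220.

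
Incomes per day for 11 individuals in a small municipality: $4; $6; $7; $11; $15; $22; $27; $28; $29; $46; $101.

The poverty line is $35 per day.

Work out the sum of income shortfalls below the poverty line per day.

Below z: $4, $6, $7, $11, $15, $22, $27, $28, $29 (q = 9 of N = 11).
Individual gaps: 35−4 = 31; 35−6 = 29; 35−7 = 28; 35−11 = 24; 35−15 = 20; 35−22 = 13; 35−27 = 8; 35−28 = 7; 35−29 = 6.
Aggregate gap = $166.

$166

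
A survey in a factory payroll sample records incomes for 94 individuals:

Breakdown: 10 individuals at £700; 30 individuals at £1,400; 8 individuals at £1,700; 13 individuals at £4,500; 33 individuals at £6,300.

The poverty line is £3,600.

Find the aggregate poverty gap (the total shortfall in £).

£110,200

Below z: 10×£700, 30×£1,400, 8×£1,700 (q = 48 of N = 94).
Individual gaps: 10×(3600−700) = 29000; 30×(3600−1400) = 66000; 8×(3600−1700) = 15200.
Aggregate gap = £110,200.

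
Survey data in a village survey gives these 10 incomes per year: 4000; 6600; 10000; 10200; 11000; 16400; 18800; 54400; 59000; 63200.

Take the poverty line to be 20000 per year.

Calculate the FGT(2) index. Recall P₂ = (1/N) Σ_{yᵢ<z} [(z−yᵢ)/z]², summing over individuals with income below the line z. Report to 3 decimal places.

Below the line: 4000, 6600, 10000, 10200, 11000, 16400, 18800 (q = 7 of N = 10).
Gap ratios (z−y)/z: (20000−4000)/20000 = 0.8000; (20000−6600)/20000 = 0.6700; (20000−10000)/20000 = 0.5000; (20000−10200)/20000 = 0.4900; (20000−11000)/20000 = 0.4500; (20000−16400)/20000 = 0.1800; (20000−18800)/20000 = 0.0600.
Squared: 0.6400; 0.4489; 0.2500; 0.2401; 0.2025; 0.0324; 0.0036.
Sum = 1.817500; P₂ = 1.817500 / 10 = 0.182.

0.182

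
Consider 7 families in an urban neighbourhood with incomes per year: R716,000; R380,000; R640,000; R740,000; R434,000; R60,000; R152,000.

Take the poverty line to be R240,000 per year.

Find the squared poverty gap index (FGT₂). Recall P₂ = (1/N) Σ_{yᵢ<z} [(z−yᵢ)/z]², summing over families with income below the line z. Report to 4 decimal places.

Incomes under z: R60,000, R152,000 (q = 2 of N = 7).
Gap ratios (z−y)/z: (240000−60000)/240000 = 0.7500; (240000−152000)/240000 = 0.3667.
Squared: 0.5625; 0.1344.
Sum = 0.696944; P₂ = 0.696944 / 7 = 0.0996.

0.0996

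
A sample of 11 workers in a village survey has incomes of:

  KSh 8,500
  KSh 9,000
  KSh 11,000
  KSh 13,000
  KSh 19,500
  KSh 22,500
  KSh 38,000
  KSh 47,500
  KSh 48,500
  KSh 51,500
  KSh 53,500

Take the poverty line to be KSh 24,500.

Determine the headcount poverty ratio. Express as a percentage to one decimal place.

6 of the 11 workers have income below KSh 24,500.
H = 6/11 = 54.5%.

54.5%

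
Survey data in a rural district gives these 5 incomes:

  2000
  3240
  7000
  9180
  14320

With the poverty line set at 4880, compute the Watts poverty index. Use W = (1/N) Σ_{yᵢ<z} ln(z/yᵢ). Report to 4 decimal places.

Incomes under z: 2000, 3240 (q = 2 of N = 5).
ln(z/y) terms: ln(4880/2000) = 0.8920; ln(4880/3240) = 0.4096.
W = 1.301570 / 5 = 0.2603.

0.2603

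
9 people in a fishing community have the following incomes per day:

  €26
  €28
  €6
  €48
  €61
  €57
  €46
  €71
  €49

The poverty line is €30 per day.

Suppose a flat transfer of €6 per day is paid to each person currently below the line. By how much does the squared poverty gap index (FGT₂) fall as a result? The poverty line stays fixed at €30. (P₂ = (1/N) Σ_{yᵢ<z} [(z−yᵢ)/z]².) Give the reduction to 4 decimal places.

0.0336

Before: below the line — €6, €26, €28; squared poverty gap index (FGT₂) = 0.073580.
After the €6 transfer: below the line — €12; squared poverty gap index (FGT₂) = 0.040000.
Reduction = 0.073580 − 0.040000 = 0.0336.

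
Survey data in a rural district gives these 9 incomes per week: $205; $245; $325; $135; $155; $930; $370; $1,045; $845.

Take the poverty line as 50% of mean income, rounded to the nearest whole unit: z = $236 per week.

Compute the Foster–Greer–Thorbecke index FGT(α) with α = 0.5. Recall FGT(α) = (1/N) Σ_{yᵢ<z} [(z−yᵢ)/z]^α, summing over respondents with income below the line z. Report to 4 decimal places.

0.1781

Incomes under z: $135, $155, $205 (q = 3 of N = 9).
Relative gaps: (236−135)/236 = 0.4280; (236−155)/236 = 0.3432; (236−205)/236 = 0.1314.
Raised to α = 0.5: 0.65419; 0.58585; 0.36243.
Sum = 1.602472; FGT(0.5) = 1.602472 / 9 = 0.1781.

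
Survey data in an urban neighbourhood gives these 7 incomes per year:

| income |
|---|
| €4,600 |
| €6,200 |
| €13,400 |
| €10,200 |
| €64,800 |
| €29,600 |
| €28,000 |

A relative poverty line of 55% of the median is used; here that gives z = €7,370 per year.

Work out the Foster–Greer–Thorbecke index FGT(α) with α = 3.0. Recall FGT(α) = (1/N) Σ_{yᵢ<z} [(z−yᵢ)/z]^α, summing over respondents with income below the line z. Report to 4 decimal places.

0.0082

Below the line: €4,600, €6,200 (q = 2 of N = 7).
Shortfall ratios: (7370−4600)/7370 = 0.3758; (7370−6200)/7370 = 0.1588.
Raised to α = 3.0: 0.05309; 0.00400.
Sum = 0.057094; FGT(3.0) = 0.057094 / 7 = 0.0082.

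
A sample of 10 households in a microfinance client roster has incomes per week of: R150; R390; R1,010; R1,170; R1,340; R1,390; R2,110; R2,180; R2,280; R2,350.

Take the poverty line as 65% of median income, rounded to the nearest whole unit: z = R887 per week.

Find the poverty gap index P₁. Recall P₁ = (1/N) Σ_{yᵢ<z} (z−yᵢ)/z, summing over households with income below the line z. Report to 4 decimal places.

0.1391

Below z: R150, R390 (q = 2 of N = 10).
Shortfall ratios: (887−150)/887 = 0.8309; (887−390)/887 = 0.5603.
Σ = 1.391206. Dividing by the full population N = 10 gives P₁ = 0.1391.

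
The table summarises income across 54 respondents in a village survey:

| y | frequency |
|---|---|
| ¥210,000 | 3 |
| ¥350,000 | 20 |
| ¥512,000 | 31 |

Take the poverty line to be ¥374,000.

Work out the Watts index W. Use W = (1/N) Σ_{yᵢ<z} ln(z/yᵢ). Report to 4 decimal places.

Below the line: 3×¥210,000, 20×¥350,000 (q = 23 of N = 54).
Log shortfalls: ln(374000/210000) = 0.5771 (×3); ln(374000/350000) = 0.0663 (×20).
W = 3.057898 / 54 = 0.0566.

0.0566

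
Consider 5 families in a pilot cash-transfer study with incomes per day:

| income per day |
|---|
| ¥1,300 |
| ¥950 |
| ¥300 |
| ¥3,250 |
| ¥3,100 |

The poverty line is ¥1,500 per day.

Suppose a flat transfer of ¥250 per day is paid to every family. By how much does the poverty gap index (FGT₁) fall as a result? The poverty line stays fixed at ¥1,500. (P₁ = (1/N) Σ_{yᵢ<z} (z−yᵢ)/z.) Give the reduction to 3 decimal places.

0.093

Before: below the line — ¥300, ¥950, ¥1,300; poverty gap index (FGT₁) = 0.26000.
After the ¥250 transfer: below the line — ¥550, ¥1,200; poverty gap index (FGT₁) = 0.16667.
Reduction = 0.26000 − 0.16667 = 0.093.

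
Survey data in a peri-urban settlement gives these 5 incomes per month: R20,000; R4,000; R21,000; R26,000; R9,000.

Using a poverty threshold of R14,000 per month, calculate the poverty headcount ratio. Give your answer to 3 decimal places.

0.400

2 of the 5 workers have income below R14,000.
H = 2/5 = 0.400.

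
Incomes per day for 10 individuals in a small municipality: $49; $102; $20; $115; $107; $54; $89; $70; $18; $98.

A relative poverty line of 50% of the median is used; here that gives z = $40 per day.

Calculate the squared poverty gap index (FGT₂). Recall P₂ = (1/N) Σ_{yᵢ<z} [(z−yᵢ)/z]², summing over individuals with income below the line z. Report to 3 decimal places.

0.055

Below the line: $18, $20 (q = 2 of N = 10).
Gap ratios (z−y)/z: (40−18)/40 = 0.5500; (40−20)/40 = 0.5000.
Squared: 0.3025; 0.2500.
Sum = 0.552500; P₂ = 0.552500 / 10 = 0.055.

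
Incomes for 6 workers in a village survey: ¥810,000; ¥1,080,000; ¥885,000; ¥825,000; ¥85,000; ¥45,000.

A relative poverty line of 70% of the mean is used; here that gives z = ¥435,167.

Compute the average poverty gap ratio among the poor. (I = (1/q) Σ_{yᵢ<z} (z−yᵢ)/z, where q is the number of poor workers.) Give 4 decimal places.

Below the line: ¥45,000, ¥85,000 (q = 2 of N = 6).
Relative gaps: 0.8966, 0.8047; sum = 1.701264.
I averages over the q = 2 poor units only: 1.701264 / 2 = 0.8506.

0.8506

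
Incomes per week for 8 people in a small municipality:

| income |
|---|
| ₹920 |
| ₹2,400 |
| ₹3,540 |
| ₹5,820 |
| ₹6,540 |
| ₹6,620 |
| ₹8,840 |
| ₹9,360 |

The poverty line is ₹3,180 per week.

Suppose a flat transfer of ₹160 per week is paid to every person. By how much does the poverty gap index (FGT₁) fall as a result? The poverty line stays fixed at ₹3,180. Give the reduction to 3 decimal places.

0.013

Before: below the line — ₹920, ₹2,400; poverty gap index (FGT₁) = 0.11950.
After the ₹160 transfer: below the line — ₹1,080, ₹2,560; poverty gap index (FGT₁) = 0.10692.
Reduction = 0.11950 − 0.10692 = 0.013.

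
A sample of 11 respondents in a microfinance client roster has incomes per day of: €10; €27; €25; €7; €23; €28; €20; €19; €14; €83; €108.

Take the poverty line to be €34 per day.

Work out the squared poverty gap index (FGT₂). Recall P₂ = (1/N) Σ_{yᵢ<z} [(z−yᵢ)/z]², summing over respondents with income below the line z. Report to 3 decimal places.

0.190

Poor units: €7, €10, €14, €19, €20, €23, €25, €27, €28 (q = 9 of N = 11).
Relative gaps: (34−7)/34 = 0.7941; (34−10)/34 = 0.7059; (34−14)/34 = 0.5882; (34−19)/34 = 0.4412; (34−20)/34 = 0.4118; (34−23)/34 = 0.3235; (34−25)/34 = 0.2647; (34−27)/34 = 0.2059; (34−28)/34 = 0.1765.
Squared: 0.6306; 0.4983; 0.3460; 0.1946; 0.1696; 0.1047; 0.0701; 0.0424; 0.0311.
Sum = 2.087370; P₂ = 2.087370 / 11 = 0.190.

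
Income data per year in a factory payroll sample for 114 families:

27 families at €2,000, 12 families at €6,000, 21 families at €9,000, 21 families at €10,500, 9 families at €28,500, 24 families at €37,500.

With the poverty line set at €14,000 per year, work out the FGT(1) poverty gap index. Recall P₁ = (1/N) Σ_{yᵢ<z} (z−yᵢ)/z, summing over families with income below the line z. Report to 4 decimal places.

0.3750

Poor units: 27×€2,000, 12×€6,000, 21×€9,000, 21×€10,500 (q = 81 of N = 114).
Shortfall ratios: (14000−2000)/14000 = 0.8571 (×27); (14000−6000)/14000 = 0.5714 (×12); (14000−9000)/14000 = 0.3571 (×21); (14000−10500)/14000 = 0.2500 (×21).
Σ = 42.750000. Dividing by the full population N = 114 gives P₁ = 0.3750.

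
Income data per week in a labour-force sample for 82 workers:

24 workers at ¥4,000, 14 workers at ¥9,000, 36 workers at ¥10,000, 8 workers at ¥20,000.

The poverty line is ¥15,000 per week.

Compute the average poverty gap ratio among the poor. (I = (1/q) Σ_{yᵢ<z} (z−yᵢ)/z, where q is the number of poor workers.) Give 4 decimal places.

Below z: 24×¥4,000, 14×¥9,000, 36×¥10,000 (q = 74 of N = 82).
Relative gaps: 0.7333 (×24), 0.4000 (×14), 0.3333 (×36); sum = 35.200000.
The income-gap ratio divides by q (the poor only): 35.200000 / 74 = 0.4757.

0.4757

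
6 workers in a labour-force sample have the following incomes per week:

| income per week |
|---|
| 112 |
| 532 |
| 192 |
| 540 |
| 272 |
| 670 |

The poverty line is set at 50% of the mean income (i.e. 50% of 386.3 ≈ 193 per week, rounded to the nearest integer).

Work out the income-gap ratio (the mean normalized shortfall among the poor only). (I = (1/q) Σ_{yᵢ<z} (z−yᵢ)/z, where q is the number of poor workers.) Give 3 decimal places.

Below the line: 112, 192 (q = 2 of N = 6).
Shortfall ratios (z−y)/z: 0.4197, 0.0052; sum = 0.424870.
I averages over the q = 2 poor units only: 0.424870 / 2 = 0.212.

0.212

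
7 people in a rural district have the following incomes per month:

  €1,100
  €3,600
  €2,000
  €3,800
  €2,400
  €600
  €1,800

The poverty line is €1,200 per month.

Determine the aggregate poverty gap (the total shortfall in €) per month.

Below the line: €600, €1,100 (q = 2 of N = 7).
Individual gaps: 1200−600 = 600; 1200−1100 = 100.
Aggregate gap = €700.

€700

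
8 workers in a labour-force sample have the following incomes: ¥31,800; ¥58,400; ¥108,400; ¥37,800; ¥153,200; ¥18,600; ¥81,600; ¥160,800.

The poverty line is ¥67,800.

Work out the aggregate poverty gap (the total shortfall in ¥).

Below the line: ¥18,600, ¥31,800, ¥37,800, ¥58,400 (q = 4 of N = 8).
Individual gaps: 67800−18600 = 49200; 67800−31800 = 36000; 67800−37800 = 30000; 67800−58400 = 9400.
Aggregate gap = ¥124,600.

¥124,600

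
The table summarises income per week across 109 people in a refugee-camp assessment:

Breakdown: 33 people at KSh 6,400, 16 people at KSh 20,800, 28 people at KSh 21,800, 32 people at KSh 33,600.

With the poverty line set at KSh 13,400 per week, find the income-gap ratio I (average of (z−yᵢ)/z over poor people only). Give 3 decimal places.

Below z: 33×KSh 6,400 (q = 33 of N = 109).
Shortfall ratios (z−y)/z: 0.5224 (×33); sum = 17.238806.
I averages over the q = 33 poor units only: 17.238806 / 33 = 0.522.

0.522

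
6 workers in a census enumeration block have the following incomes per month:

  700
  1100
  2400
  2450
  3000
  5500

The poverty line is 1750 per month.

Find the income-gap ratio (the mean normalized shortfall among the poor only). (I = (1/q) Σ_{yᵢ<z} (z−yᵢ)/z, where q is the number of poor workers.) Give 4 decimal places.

0.4857

Poor units: 700, 1100 (q = 2 of N = 6).
Relative gaps: 0.6000, 0.3714; sum = 0.971429.
I averages over the q = 2 poor units only: 0.971429 / 2 = 0.4857.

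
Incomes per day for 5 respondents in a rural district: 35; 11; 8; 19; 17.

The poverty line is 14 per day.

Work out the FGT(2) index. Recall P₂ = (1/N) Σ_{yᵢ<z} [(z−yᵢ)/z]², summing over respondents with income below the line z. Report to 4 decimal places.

0.0459

Incomes under z: 8, 11 (q = 2 of N = 5).
Normalized shortfalls: (14−8)/14 = 0.4286; (14−11)/14 = 0.2143.
Squared: 0.1837; 0.0459.
Sum = 0.229592; P₂ = 0.229592 / 5 = 0.0459.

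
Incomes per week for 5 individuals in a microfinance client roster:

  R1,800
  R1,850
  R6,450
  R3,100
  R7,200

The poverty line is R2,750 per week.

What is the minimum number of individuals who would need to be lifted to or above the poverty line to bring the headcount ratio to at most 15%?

2 of the 5 individuals are poor, so H = 2/5 = 0.400.
A headcount ratio of at most 15% allows at most ⌊0.15 × 5⌋ = 0 poor individuals.
So at least 2 − 0 = 2 must be lifted.

2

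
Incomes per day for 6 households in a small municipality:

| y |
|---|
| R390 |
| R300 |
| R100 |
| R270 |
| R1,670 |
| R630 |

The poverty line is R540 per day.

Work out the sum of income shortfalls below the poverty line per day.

R1,100

Incomes under z: R100, R270, R300, R390 (q = 4 of N = 6).
Individual gaps: 540−100 = 440; 540−270 = 270; 540−300 = 240; 540−390 = 150.
Aggregate gap = R1,100.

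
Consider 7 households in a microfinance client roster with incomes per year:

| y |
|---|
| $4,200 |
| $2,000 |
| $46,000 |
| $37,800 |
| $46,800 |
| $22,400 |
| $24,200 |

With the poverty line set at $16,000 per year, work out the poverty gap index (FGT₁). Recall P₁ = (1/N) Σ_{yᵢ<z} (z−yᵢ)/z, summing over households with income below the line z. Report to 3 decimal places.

0.230

Below z: $2,000, $4,200 (q = 2 of N = 7).
Gap ratios (z−y)/z: (16000−2000)/16000 = 0.8750; (16000−4200)/16000 = 0.7375.
Sum of shortfalls = 1.612500; P₁ averages over all N: 1.612500 / 7 = 0.230.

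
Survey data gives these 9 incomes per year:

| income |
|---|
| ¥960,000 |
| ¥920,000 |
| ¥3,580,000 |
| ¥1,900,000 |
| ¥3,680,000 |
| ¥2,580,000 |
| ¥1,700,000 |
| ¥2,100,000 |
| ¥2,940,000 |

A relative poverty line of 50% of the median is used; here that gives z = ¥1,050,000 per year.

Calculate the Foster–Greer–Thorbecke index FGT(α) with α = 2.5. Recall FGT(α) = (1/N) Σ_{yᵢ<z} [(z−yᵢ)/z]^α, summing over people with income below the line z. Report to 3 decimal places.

0.001

Below z: ¥920,000, ¥960,000 (q = 2 of N = 9).
Gap ratios (z−y)/z: (1050000−920000)/1050000 = 0.1238; (1050000−960000)/1050000 = 0.0857.
Raised to α = 2.5: 0.00539; 0.00215.
Sum = 0.007545; FGT(2.5) = 0.007545 / 9 = 0.001.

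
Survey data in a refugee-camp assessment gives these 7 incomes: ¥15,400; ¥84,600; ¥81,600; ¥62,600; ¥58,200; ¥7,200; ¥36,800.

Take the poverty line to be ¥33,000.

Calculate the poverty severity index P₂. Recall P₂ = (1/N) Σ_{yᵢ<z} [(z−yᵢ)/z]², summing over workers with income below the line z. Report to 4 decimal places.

Incomes under z: ¥7,200, ¥15,400 (q = 2 of N = 7).
Shortfall ratios: (33000−7200)/33000 = 0.7818; (33000−15400)/33000 = 0.5333.
Squared: 0.6112; 0.2844.
Sum = 0.895684; P₂ = 0.895684 / 7 = 0.1280.

0.1280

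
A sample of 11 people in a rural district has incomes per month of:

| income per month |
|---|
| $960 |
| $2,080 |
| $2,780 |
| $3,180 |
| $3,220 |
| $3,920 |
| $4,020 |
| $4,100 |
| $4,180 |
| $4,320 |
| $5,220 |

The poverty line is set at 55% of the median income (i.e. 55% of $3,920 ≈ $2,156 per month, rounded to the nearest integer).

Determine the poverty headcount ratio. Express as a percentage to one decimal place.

2 of the 11 people have income below $2,156.
H = 2/11 = 18.2%.

18.2%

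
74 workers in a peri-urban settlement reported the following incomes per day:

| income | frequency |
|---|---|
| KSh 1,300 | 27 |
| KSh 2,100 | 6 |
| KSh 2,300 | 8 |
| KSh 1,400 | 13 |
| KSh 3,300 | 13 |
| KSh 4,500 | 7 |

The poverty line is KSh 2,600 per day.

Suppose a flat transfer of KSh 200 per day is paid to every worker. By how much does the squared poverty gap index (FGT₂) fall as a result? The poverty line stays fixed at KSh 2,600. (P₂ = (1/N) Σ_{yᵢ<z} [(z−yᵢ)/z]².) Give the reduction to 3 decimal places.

0.041

Before: below the line — 27×KSh 1,300, 13×KSh 1,400, 6×KSh 2,100, 8×KSh 2,300; squared poverty gap index (FGT₂) = 0.13308.
After the KSh 200 transfer: below the line — 27×KSh 1,500, 13×KSh 1,600, 6×KSh 2,300, 8×KSh 2,500; squared poverty gap index (FGT₂) = 0.09254.
Reduction = 0.13308 − 0.09254 = 0.041.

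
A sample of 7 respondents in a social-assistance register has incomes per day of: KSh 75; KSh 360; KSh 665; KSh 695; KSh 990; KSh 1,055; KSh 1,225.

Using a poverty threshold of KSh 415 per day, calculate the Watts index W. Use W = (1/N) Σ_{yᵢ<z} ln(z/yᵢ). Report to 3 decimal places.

Incomes under z: KSh 75, KSh 360 (q = 2 of N = 7).
ln(z/y) terms: ln(415/75) = 1.7108; ln(415/360) = 0.1422.
W = 1.852965 / 7 = 0.265.

0.265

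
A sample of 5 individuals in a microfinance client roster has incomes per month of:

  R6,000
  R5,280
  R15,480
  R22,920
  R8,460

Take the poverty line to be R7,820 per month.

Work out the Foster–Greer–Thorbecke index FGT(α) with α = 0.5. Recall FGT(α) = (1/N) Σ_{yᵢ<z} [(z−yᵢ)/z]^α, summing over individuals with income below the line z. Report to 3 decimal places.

0.210

Below z: R5,280, R6,000 (q = 2 of N = 5).
Shortfall ratios: (7820−5280)/7820 = 0.3248; (7820−6000)/7820 = 0.2327.
Raised to α = 0.5: 0.56992; 0.48243.
Sum = 1.052347; FGT(0.5) = 1.052347 / 5 = 0.210.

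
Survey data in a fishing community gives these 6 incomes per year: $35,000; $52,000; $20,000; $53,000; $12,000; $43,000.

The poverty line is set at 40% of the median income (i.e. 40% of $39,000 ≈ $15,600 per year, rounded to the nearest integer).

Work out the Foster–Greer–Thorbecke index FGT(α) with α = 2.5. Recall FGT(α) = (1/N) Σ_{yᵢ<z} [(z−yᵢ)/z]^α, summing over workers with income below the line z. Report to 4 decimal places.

Below the line: $12,000 (q = 1 of N = 6).
Shortfall ratios: (15600−12000)/15600 = 0.2308.
Raised to α = 2.5: 0.02558.
Sum = 0.025583; FGT(2.5) = 0.025583 / 6 = 0.0043.

0.0043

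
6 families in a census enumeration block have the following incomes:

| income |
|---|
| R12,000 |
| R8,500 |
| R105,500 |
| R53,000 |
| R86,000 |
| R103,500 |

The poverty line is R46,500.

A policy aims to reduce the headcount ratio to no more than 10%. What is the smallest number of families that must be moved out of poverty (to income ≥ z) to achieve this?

2

Currently q = 2 of N = 6 are below the line (H = 0.333).
A headcount ratio of at most 10% allows at most ⌊0.10 × 6⌋ = 0 poor families.
So at least 2 − 0 = 2 must be lifted.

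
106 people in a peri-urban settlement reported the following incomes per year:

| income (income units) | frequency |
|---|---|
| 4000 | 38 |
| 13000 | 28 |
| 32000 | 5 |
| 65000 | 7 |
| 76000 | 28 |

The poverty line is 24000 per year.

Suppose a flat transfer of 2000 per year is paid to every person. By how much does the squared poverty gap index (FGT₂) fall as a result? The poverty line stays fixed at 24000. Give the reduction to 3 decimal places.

0.066

Before: below the line — 38×4000, 28×13000; squared poverty gap index (FGT₂) = 0.30444.
After the 2000 transfer: below the line — 38×6000, 28×15000; squared poverty gap index (FGT₂) = 0.23880.
Reduction = 0.30444 − 0.23880 = 0.066.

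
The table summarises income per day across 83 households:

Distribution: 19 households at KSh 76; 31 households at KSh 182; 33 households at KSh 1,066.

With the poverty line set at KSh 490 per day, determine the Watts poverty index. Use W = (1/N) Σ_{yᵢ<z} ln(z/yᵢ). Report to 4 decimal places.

0.7965

Below the line: 19×KSh 76, 31×KSh 182 (q = 50 of N = 83).
Log shortfalls: ln(490/76) = 1.8637 (×19); ln(490/182) = 0.9904 (×31).
W = 66.112129 / 83 = 0.7965.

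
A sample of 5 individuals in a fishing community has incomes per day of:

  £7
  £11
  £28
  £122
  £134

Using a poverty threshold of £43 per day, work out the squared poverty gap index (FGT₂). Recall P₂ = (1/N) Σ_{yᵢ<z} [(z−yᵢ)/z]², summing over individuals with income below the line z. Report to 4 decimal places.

Poor units: £7, £11, £28 (q = 3 of N = 5).
Gap ratios (z−y)/z: (43−7)/43 = 0.8372; (43−11)/43 = 0.7442; (43−28)/43 = 0.3488.
Squared: 0.7009; 0.5538; 0.1217.
Sum = 1.376420; P₂ = 1.376420 / 5 = 0.2753.

0.2753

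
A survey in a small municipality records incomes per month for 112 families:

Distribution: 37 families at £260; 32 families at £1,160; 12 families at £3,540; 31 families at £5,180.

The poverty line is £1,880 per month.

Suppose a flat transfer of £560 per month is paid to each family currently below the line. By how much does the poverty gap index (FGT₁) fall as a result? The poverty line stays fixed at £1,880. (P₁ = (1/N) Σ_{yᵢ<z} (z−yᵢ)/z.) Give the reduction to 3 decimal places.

Before: below the line — 37×£260, 32×£1,160; poverty gap index (FGT₁) = 0.39409.
After the £560 transfer: below the line — 37×£820, 32×£1,720; poverty gap index (FGT₁) = 0.21058.
Reduction = 0.39409 − 0.21058 = 0.184.

0.184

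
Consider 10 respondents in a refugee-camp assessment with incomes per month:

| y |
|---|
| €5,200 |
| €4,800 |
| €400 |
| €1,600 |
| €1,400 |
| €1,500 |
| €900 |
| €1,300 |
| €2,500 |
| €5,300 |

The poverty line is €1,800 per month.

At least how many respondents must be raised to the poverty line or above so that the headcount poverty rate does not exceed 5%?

6 of the 10 respondents are poor, so H = 6/10 = 0.600.
A headcount ratio of at most 5% allows at most ⌊0.05 × 10⌋ = 0 poor respondents.
So at least 6 − 0 = 6 must be lifted.

6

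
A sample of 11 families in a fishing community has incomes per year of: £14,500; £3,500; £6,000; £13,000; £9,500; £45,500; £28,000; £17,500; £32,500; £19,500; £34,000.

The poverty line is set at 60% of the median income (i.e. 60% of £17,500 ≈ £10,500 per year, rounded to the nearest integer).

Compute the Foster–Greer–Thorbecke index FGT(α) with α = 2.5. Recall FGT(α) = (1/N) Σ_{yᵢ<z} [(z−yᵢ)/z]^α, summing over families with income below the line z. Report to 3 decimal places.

0.044

Below z: £3,500, £6,000, £9,500 (q = 3 of N = 11).
Shortfall ratios: (10500−3500)/10500 = 0.6667; (10500−6000)/10500 = 0.4286; (10500−9500)/10500 = 0.0952.
Raised to α = 2.5: 0.36289; 0.12024; 0.00280.
Sum = 0.485929; FGT(2.5) = 0.485929 / 11 = 0.044.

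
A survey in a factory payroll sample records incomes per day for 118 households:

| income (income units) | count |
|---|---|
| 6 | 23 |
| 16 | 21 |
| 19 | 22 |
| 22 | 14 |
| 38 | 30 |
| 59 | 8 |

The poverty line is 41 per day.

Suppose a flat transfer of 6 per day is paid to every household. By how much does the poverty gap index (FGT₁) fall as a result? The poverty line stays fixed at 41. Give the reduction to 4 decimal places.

Before: below the line — 23×6, 21×16, 22×19, 14×22, 30×38; poverty gap index (FGT₁) = 0.448532.
After the 6 transfer: below the line — 23×12, 21×22, 22×25, 14×28; poverty gap index (FGT₁) = 0.330715.
Reduction = 0.448532 − 0.330715 = 0.1178.

0.1178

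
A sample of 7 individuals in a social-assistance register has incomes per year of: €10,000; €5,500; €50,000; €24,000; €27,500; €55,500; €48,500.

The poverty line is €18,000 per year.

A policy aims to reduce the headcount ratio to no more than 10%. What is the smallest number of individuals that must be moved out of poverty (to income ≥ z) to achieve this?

2

2 of the 7 individuals are poor, so H = 2/7 = 0.286.
A headcount ratio of at most 10% allows at most ⌊0.10 × 7⌋ = 0 poor individuals.
So at least 2 − 0 = 2 must be lifted.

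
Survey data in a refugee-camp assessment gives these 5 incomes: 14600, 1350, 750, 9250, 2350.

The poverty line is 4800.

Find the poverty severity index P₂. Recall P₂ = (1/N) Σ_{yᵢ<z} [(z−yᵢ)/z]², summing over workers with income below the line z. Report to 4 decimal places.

0.2978

Below z: 750, 1350, 2350 (q = 3 of N = 5).
Gap ratios (z−y)/z: (4800−750)/4800 = 0.8438; (4800−1350)/4800 = 0.7188; (4800−2350)/4800 = 0.5104.
Squared: 0.7119; 0.5166; 0.2605.
Sum = 1.489041; P₂ = 1.489041 / 5 = 0.2978.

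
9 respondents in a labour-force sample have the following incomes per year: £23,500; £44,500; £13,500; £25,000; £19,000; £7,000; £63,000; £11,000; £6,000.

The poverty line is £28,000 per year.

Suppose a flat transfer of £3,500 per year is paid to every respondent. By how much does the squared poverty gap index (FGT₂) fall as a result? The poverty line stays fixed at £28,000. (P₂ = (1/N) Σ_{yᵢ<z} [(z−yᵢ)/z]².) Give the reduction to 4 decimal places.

Before: below the line — £6,000, £7,000, £11,000, £13,500, £19,000, £23,500, £25,000; squared poverty gap index (FGT₂) = 0.217474.
After the £3,500 transfer: below the line — £9,500, £10,500, £14,500, £17,000, £22,500, £27,000; squared poverty gap index (FGT₂) = 0.139314.
Reduction = 0.217474 − 0.139314 = 0.0782.

0.0782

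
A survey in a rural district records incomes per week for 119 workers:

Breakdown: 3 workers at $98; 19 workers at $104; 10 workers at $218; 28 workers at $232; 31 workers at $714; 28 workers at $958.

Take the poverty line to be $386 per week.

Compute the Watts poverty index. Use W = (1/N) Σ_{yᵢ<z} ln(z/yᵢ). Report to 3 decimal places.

0.412

Below z: 3×$98, 19×$104, 10×$218, 28×$232 (q = 60 of N = 119).
Log gaps: ln(386/98) = 1.3709 (×3); ln(386/104) = 1.3114 (×19); ln(386/218) = 0.5713 (×10); ln(386/232) = 0.5091 (×28).
W = 48.998316 / 119 = 0.412.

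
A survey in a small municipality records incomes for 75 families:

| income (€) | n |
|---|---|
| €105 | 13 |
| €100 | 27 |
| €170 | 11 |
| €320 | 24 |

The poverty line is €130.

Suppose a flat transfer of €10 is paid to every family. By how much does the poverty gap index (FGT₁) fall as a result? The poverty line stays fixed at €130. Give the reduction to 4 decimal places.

0.0410

Before: below the line — 27×€100, 13×€105; poverty gap index (FGT₁) = 0.116410.
After the €10 transfer: below the line — 27×€110, 13×€115; poverty gap index (FGT₁) = 0.075385.
Reduction = 0.116410 − 0.075385 = 0.0410.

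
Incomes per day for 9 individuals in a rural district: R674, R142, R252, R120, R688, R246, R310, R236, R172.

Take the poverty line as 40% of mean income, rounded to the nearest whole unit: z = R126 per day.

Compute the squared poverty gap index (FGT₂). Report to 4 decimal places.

Below z: R120 (q = 1 of N = 9).
Normalized shortfalls: (126−120)/126 = 0.0476.
Squared: 0.0023.
Sum = 0.002268; P₂ = 0.002268 / 9 = 0.0003.

0.0003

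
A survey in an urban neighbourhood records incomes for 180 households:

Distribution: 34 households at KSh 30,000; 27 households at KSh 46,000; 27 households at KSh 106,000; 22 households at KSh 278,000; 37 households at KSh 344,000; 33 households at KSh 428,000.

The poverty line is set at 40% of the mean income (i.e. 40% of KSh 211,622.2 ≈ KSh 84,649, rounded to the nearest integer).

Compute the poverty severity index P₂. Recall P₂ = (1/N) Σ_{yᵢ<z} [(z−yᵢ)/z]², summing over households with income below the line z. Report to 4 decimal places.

Incomes under z: 34×KSh 30,000, 27×KSh 46,000 (q = 61 of N = 180).
Relative gaps: (84649−30000)/84649 = 0.6456 (×34); (84649−46000)/84649 = 0.4566 (×27).
Squared: 0.4168 (×34); 0.2085 (×27).
Sum = 19.799525; P₂ = 19.799525 / 180 = 0.1100.

0.1100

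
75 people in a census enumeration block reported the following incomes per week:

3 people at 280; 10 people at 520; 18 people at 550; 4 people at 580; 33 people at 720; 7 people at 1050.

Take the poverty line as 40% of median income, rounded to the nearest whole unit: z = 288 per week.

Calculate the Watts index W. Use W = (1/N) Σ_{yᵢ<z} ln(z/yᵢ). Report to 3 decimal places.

0.001

Incomes under z: 3×280 (q = 3 of N = 75).
ln(z/y) terms: ln(288/280) = 0.0282 (×3).
W = 0.084513 / 75 = 0.001.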